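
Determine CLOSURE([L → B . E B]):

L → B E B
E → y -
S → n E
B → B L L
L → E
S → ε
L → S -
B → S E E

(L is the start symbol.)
{ [E → . y -], [L → B . E B] }

To compute CLOSURE, for each item [A → α.Bβ] where B is a non-terminal, add [B → .γ] for all productions B → γ; repeat for the newly added items until nothing changes.

Start with: [L → B . E B]
  [L → B . E B] has the dot before E: add [E → . y -]
No further items can be added.

CLOSURE = { [E → . y -], [L → B . E B] }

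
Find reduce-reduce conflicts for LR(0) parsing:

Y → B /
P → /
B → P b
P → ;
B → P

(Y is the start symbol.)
No reduce-reduce conflicts

A reduce-reduce conflict occurs when an LR(0) state has two complete items [A → α .] and [B → β .] — both call for a reduction, and with no lookahead the parser cannot choose between them.

Augment with Y' → Y and build the canonical LR(0) collection (I0 = CLOSURE({[Y' → . Y]}), then GOTO on every symbol after a dot until no new states appear). It has 8 states:
  I0: { [B → . P b], [B → . P], [P → . /], [P → . ;], [Y → . B /], [Y' → . Y] }  — shift
  I1: { [P → / .] }  — reduce
  I2: { [P → ; .] }  — reduce
  I3: { [Y → B . /] }  — shift
  I4: { [B → P . b], [B → P .] }  — shift, reduce
  I5: { [Y' → Y .] }  — accept
  I6: { [B → P b .] }  — reduce
  I7: { [Y → B / .] }  — reduce

No state contains more than one complete item.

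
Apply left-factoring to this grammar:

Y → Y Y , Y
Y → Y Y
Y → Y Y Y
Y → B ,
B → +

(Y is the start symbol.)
Left-factoring transforms A → αβ₁ | αβ₂ into A → αA' and A' → β₁ | β₂
(α is the longest common prefix among the alternatives). Repeat until
no nonterminal has two alternatives with a common prefix.

Round 1: Y has alternatives sharing prefix 'Y Y'. Introduce Y': Y → Y Y Y'
  Add: Y' → , Y
  Add: Y' → ε
  Add: Y' → Y

No remaining common prefixes — done.

Resulting grammar:
Y → Y Y Y'
Y' → , Y
Y' → ε
Y' → Y
Y → B ,
B → +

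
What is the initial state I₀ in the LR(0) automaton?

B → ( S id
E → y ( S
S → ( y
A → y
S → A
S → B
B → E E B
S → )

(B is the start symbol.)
{ [B → . ( S id], [B → . E E B], [B' → . B], [E → . y ( S] }

First, augment the grammar with B' → B
I₀ = CLOSURE({ [B' → . B] }):
  [B' → . B] has the dot before B: add [B → . ( S id], [B → . E E B]
  [B → . E E B] has the dot before E: add [E → . y ( S]
No further items can be added.

I₀ = { [B → . ( S id], [B → . E E B], [B' → . B], [E → . y ( S] }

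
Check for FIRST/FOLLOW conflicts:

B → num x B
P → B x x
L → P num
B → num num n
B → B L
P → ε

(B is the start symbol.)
Yes. P → B x x with FOLLOW(P) on { 'num' }

A FIRST/FOLLOW conflict occurs when a non-terminal N has a nullable alternative N → β (β ⇒* ε) and another alternative N → α with FIRST(α) ∩ FOLLOW(N) ≠ ∅: on such a lookahead the parser cannot decide between expanding α and letting N vanish via β.

Nullable non-terminals: P.
FIRST sets used below: FIRST(B) = { 'num' }

P: nullable alternative(s) P → ε; FOLLOW(P) = { 'num' }
  P → B x x: FIRST \ {ε} = { 'num' } — overlaps FOLLOW(P) on { 'num' }: CONFLICT
  P → ε: FIRST \ {ε} = { } — this is the only nullable alternative, skip

B, L have no nullable alternative, so no FIRST/FOLLOW check is needed there.

So the grammar has 1 FIRST/FOLLOW conflict (marked CONFLICT above).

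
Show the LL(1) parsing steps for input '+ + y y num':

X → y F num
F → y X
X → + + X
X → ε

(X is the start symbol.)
Stack is shown with the top on the left.

Stack      Input          Action
--------------------------------
X $        + + y y num $  output X → + + X
+ + X $    + + y y num $  match '+'
+ X $      + y y num $    match '+'
X $        y y num $      output X → y F num
y F num $  y y num $      match 'y'
F num $    y num $        output F → y X
y X num $  y num $        match 'y'
X num $    num $          output X → ε
num $      num $          match 'num'
$          $              accept

The string is accepted.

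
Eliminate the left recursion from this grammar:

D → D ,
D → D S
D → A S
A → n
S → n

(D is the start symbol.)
D is directly left-recursive. The standard transformation for
  A → A α₁ | ... | A α_m | β₁ | ... | β_n
is
  A  → β₁ A' | ... | β_n A'
  A' → α₁ A' | ... | α_m A' | ε

D → A S becomes D → A S D'
D → D , becomes D' → , D'
D → D S becomes D' → S D'
Add D' → ε

Productions for other non-terminals are unchanged:
  A → n
  S → n

Resulting grammar:
D → A S D'
D' → , D'
D' → S D'
D' → ε
A → n
S → n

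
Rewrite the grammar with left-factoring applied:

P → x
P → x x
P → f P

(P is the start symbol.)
Left-factoring transforms A → αβ₁ | αβ₂ into A → αA' and A' → β₁ | β₂
(α is the longest common prefix among the alternatives). Repeat until
no nonterminal has two alternatives with a common prefix.

Round 1: P has alternatives sharing prefix 'x'. Introduce P': P → x P'
  Add: P' → ε
  Add: P' → x

No remaining common prefixes — done.

Resulting grammar:
P → x P'
P' → ε
P' → x
P → f P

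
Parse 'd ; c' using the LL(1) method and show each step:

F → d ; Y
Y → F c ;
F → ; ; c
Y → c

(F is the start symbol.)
LL(1) parsing maintains a stack (initially the start symbol over $) and the input. At each step: if the stack top is a terminal, match it against the current input token; if it is a non-terminal N, replace it with the RHS of M[N, lookahead] (the unique production whose predict set contains the lookahead).

Stack is shown with the top on the left.

Stack    Input    Action
------------------------
F $      d ; c $  output F → d ; Y
d ; Y $  d ; c $  match 'd'
; Y $    ; c $    match ';'
Y $      c $      output Y → c
c $      c $      match 'c'
$        $        accept

The string is accepted.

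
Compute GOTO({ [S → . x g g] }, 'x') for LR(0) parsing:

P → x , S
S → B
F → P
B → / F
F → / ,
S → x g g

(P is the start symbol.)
GOTO(I, 'x') = CLOSURE({ [A → αX.β] : [A → α.Xβ] ∈ I, X = 'x' })

Items with dot before 'x', with the dot advanced:
  [S → . x g g] → [S → x . g g]
Closure adds nothing (no advanced item has the dot before a non-terminal).

GOTO = { [S → x . g g] }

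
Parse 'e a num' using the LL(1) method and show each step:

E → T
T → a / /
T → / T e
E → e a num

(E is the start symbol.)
LL(1) parsing maintains a stack (initially the start symbol over $) and the input. At each step: if the stack top is a terminal, match it against the current input token; if it is a non-terminal N, replace it with the RHS of M[N, lookahead] (the unique production whose predict set contains the lookahead).

Stack is shown with the top on the left.

Stack      Input      Action
----------------------------
E $        e a num $  output E → e a num
e a num $  e a num $  match 'e'
a num $    a num $    match 'a'
num $      num $      match 'num'
$          $          accept

The string is accepted.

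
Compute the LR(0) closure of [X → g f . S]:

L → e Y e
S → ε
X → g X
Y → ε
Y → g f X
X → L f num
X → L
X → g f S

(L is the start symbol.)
To compute CLOSURE, for each item [A → α.Bβ] where B is a non-terminal, add [B → .γ] for all productions B → γ; repeat for the newly added items until nothing changes.

Start with: [X → g f . S]
  [X → g f . S] has the dot before S: add [S → .]
No further items can be added.

CLOSURE = { [S → .], [X → g f . S] }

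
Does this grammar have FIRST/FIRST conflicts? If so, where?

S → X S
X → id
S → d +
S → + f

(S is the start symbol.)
No FIRST/FIRST conflicts.

A FIRST/FIRST conflict occurs when two productions N → α and N → β for the same non-terminal have FIRST(α) ∩ FIRST(β) ≠ ∅ (with ε ∈ FIRST of a nullable right-hand side, so two nullable alternatives also conflict).

FIRST sets of the non-terminals at (or reachable through a nullable prefix from) the front of some alternative:
  FIRST(X) = { 'id' }

Productions for S:
  S → X S: FIRST = { 'id' }
  S → d +: FIRST = { 'd' }
  S → + f: FIRST = { '+' }
X has only one production, so no FIRST/FIRST conflict is possible there.

All alternatives of each non-terminal have pairwise disjoint FIRST sets.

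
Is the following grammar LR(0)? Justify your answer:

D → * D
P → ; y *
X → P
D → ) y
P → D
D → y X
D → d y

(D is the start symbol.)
A grammar is LR(0) if no state in the canonical LR(0) collection has:
  - both a shift item (dot before a terminal) and a complete item (shift-reduce conflict), or
  - two or more complete items (reduce-reduce conflict; the accept item [D' → D .] counts as a complete item here).

Augment with D' → D and build the canonical LR(0) collection (I0 = CLOSURE({[D' → . D]}), then GOTO on every symbol after a dot until no new states appear). It has 15 states:
  I0: { [D → . ) y], [D → . * D], [D → . d y], [D → . y X], [D' → . D] }  — shift
  I1: { [D → ) . y] }  — shift
  I2: { [D → * . D], [D → . ) y], [D → . * D], [D → . d y], [D → . y X] }  — shift
  I3: { [D' → D .] }  — accept
  I4: { [D → d . y] }  — shift
  I5: { [D → . ) y], [D → . * D], [D → . d y], [D → . y X], [D → y . X], [P → . ; y *], [P → . D], [X → . P] }  — shift
  I6: { [P → ; . y *] }  — shift
  I7: { [P → D .] }  — reduce
  I8: { [X → P .] }  — reduce
  I9: { [D → y X .] }  — reduce
  I10: { [P → ; y . *] }  — shift
  I11: { [P → ; y * .] }  — reduce
  I12: { [D → d y .] }  — reduce
  I13: { [D → * D .] }  — reduce
  I14: { [D → ) y .] }  — reduce

Every state is either a pure shift/goto state or contains exactly one complete item and nothing to shift — no conflicts. The grammar is LR(0).

Answer: Yes, the grammar is LR(0)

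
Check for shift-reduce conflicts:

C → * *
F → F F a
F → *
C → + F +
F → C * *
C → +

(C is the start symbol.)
A shift-reduce conflict occurs when an LR(0) state has both:
  - a complete (reduce) item [A → α .] (dot at the end), and
  - a shift item [B → β . c γ] (dot before a terminal).

Augment with C' → C and build the canonical LR(0) collection (I0 = CLOSURE({[C' → . C]}), then GOTO on every symbol after a dot until no new states appear). It has 13 states:
  I0: { [C → . * *], [C → . + F +], [C → . +], [C' → . C] }  — shift
  I1: { [C → * . *] }  — shift
  I2: { [C → + . F +], [C → + .], [C → . * *], [C → . + F +], [C → . +], [F → . *], [F → . C * *], [F → . F F a] }  — shift, reduce
  I3: { [C' → C .] }  — accept
  I4: { [C → * . *], [F → * .] }  — shift, reduce
  I5: { [F → C . * *] }  — shift
  I6: { [C → + F . +], [C → . * *], [C → . + F +], [C → . +], [F → . *], [F → . C * *], [F → . F F a], [F → F . F a] }  — shift
  I7: { [C → + . F +], [C → + .], [C → + F + .], [C → . * *], [C → . + F +], [C → . +], [F → . *], [F → . C * *], [F → . F F a] }  — shift, 2 reduces
  I8: { [C → . * *], [C → . + F +], [C → . +], [F → . *], [F → . C * *], [F → . F F a], [F → F . F a], [F → F F . a] }  — shift
  I9: { [F → F F a .] }  — reduce
  I10: { [F → C * . *] }  — shift
  I11: { [F → C * * .] }  — reduce
  I12: { [C → * * .] }  — reduce

I2 contains reduce item [C → + .] and shift items [C → . * *], [C → . +], [C → . + F +], [F → . *] — shift-reduce conflict.
I4 contains reduce item [F → * .] and shift item [C → * . *] — shift-reduce conflict.
I7 contains reduce items [C → + .], [C → + F + .] and shift items [C → . * *], [C → . +], [C → . + F +], [F → . *] — shift-reduce conflict.

Answer: Yes — I2: [C → + .] vs [C → . * *]; I4: [F → * .] vs [C → * . *]; I7: [C → + .] vs [C → . * *]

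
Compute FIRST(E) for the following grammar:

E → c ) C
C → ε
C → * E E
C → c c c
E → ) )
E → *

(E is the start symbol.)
{ ')', '*', 'c' }

To compute FIRST(E), examine every production with E on the left-hand side, reading each right-hand side left to right until a non-nullable symbol is reached.

From E → c ) C:
  - c is a terminal: add 'c' and stop
From E → ) ):
  - ')' is a terminal: add ')' and stop
From E → *:
  - '*' is a terminal: add '*' and stop

Collecting: FIRST(E) = { ')', '*', 'c' }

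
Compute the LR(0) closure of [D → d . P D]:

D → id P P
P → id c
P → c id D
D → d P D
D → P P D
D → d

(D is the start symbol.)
To compute CLOSURE, for each item [A → α.Bβ] where B is a non-terminal, add [B → .γ] for all productions B → γ; repeat for the newly added items until nothing changes.

Start with: [D → d . P D]
  [D → d . P D] has the dot before P: add [P → . id c], [P → . c id D]
No further items can be added.

CLOSURE = { [D → d . P D], [P → . c id D], [P → . id c] }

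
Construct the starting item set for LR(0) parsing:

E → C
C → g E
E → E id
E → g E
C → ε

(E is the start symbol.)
{ [C → . g E], [C → .], [E → . C], [E → . E id], [E → . g E], [E' → . E] }

First, augment the grammar with E' → E
I₀ = CLOSURE({ [E' → . E] }):
  [E' → . E] has the dot before E: add [E → . C], [E → . E id], [E → . g E]
  [E → . C] has the dot before C: add [C → . g E], [C → .]
No further items can be added.

I₀ = { [C → . g E], [C → .], [E → . C], [E → . E id], [E → . g E], [E' → . E] }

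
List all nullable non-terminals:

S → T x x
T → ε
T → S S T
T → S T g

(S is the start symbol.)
{ 'T' }

A non-terminal is nullable if it can derive ε (the empty string): either it has an ε-production, or it has a production whose right-hand side consists entirely of nullable non-terminals.

ε-productions: T → ε
So T is immediately nullable.
No further non-terminal can be added: every production for the remaining non-terminals contains a terminal or a non-nullable non-terminal.
Nullable = { 'T' }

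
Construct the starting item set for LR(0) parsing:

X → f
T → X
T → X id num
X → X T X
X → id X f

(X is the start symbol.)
{ [X → . X T X], [X → . f], [X → . id X f], [X' → . X] }

First, augment the grammar with X' → X
I₀ = CLOSURE({ [X' → . X] }):
  [X' → . X] has the dot before X: add [X → . f], [X → . X T X], [X → . id X f]
No further items can be added.

I₀ = { [X → . X T X], [X → . f], [X → . id X f], [X' → . X] }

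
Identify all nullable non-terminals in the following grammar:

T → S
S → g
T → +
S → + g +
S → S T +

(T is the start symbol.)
A non-terminal is nullable if it can derive ε (the empty string): either it has an ε-production, or it has a production whose right-hand side consists entirely of nullable non-terminals.

There are no ε-productions, so no non-terminal can derive ε.
No non-terminals are nullable.

Answer: None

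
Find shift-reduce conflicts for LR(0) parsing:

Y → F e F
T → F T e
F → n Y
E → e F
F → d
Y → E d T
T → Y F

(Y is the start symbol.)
A shift-reduce conflict occurs when an LR(0) state has both:
  - a complete (reduce) item [A → α .] (dot at the end), and
  - a shift item [B → β . c γ] (dot before a terminal).

Augment with Y' → Y and build the canonical LR(0) collection (I0 = CLOSURE({[Y' → . Y]}), then GOTO on every symbol after a dot until no new states appear). It has 20 states:
  I0: { [E → . e F], [F → . d], [F → . n Y], [Y → . E d T], [Y → . F e F], [Y' → . Y] }  — shift
  I1: { [Y → E . d T] }  — shift
  I2: { [Y → F . e F] }  — shift
  I3: { [Y' → Y .] }  — accept
  I4: { [F → d .] }  — reduce
  I5: { [E → e . F], [F → . d], [F → . n Y] }  — shift
  I6: { [E → . e F], [F → . d], [F → . n Y], [F → n . Y], [Y → . E d T], [Y → . F e F] }  — shift
  I7: { [F → n Y .] }  — reduce
  I8: { [E → e F .] }  — reduce
  I9: { [F → . d], [F → . n Y], [Y → F e . F] }  — shift
  I10: { [Y → F e F .] }  — reduce
  I11: { [E → . e F], [F → . d], [F → . n Y], [T → . F T e], [T → . Y F], [Y → . E d T], [Y → . F e F], [Y → E d . T] }  — shift
  I12: { [E → . e F], [F → . d], [F → . n Y], [T → . F T e], [T → . Y F], [T → F . T e], [Y → . E d T], [Y → . F e F], [Y → F . e F] }  — shift
  I13: { [Y → E d T .] }  — reduce
  I14: { [F → . d], [F → . n Y], [T → Y . F] }  — shift
  I15: { [T → Y F .] }  — reduce
  I16: { [T → F T . e] }  — shift
  I17: { [E → e . F], [F → . d], [F → . n Y], [Y → F e . F] }  — shift
  I18: { [E → e F .], [Y → F e F .] }  — 2 reduces
  I19: { [T → F T e .] }  — reduce

No state contains both a complete item and a shift item.

Answer: No shift-reduce conflicts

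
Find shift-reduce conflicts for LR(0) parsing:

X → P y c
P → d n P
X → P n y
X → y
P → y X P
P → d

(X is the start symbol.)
A shift-reduce conflict occurs when an LR(0) state has both:
  - a complete (reduce) item [A → α .] (dot at the end), and
  - a shift item [B → β . c γ] (dot before a terminal).

Augment with X' → X and build the canonical LR(0) collection (I0 = CLOSURE({[X' → . X]}), then GOTO on every symbol after a dot until no new states appear). It has 14 states:
  I0: { [P → . d n P], [P → . d], [P → . y X P], [X → . P n y], [X → . P y c], [X → . y], [X' → . X] }  — shift
  I1: { [X → P . n y], [X → P . y c] }  — shift
  I2: { [X' → X .] }  — accept
  I3: { [P → d . n P], [P → d .] }  — shift, reduce
  I4: { [P → . d n P], [P → . d], [P → . y X P], [P → y . X P], [X → . P n y], [X → . P y c], [X → . y], [X → y .] }  — shift, reduce
  I5: { [P → . d n P], [P → . d], [P → . y X P], [P → y X . P] }  — shift
  I6: { [P → y X P .] }  — reduce
  I7: { [P → . d n P], [P → . d], [P → . y X P], [P → y . X P], [X → . P n y], [X → . P y c], [X → . y] }  — shift
  I8: { [P → . d n P], [P → . d], [P → . y X P], [P → d n . P] }  — shift
  I9: { [P → d n P .] }  — reduce
  I10: { [X → P n . y] }  — shift
  I11: { [X → P y . c] }  — shift
  I12: { [X → P y c .] }  — reduce
  I13: { [X → P n y .] }  — reduce

I3 contains reduce item [P → d .] and shift item [P → d . n P] — shift-reduce conflict.
I4 contains reduce item [X → y .] and shift items [P → . d], [P → . d n P], [P → . y X P], [X → . y] — shift-reduce conflict.

Answer: Yes — I3: [P → d .] vs [P → d . n P]; I4: [X → y .] vs [P → . d]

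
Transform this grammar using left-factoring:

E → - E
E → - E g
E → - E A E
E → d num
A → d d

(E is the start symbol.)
Left-factoring transforms A → αβ₁ | αβ₂ into A → αA' and A' → β₁ | β₂
(α is the longest common prefix among the alternatives). Repeat until
no nonterminal has two alternatives with a common prefix.

Round 1: E has alternatives sharing prefix '- E'. Introduce E': E → - E E'
  Add: E' → ε
  Add: E' → g
  Add: E' → A E

No remaining common prefixes — done.

Resulting grammar:
E → - E E'
E' → ε
E' → g
E' → A E
E → d num
A → d d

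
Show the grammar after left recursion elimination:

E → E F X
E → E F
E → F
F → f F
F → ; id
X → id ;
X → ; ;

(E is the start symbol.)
E → F E'
E' → F X E'
E' → F E'
E' → ε
F → f F
F → ; id
X → id ;
X → ; ;

E is directly left-recursive. The standard transformation for
  A → A α₁ | ... | A α_m | β₁ | ... | β_n
is
  A  → β₁ A' | ... | β_n A'
  A' → α₁ A' | ... | α_m A' | ε

E → F becomes E → F E'
E → E F X becomes E' → F X E'
E → E F becomes E' → F E'
Add E' → ε

Productions for other non-terminals are unchanged:
  F → f F
  F → ; id
  X → id ;
  X → ; ;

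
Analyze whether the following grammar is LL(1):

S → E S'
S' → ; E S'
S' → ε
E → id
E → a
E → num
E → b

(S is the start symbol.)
Yes, the grammar is LL(1).

A grammar is LL(1) if for each non-terminal N with multiple productions, the predict sets of those productions are pairwise disjoint, where PREDICT(N → α) = (FIRST(α) \ {ε}) ∪ (FOLLOW(N) if α ⇒* ε).

Relevant sets:
  FOLLOW(S') = { $ }

For S':
  PREDICT(S' → ';' E S') = { ';' }
  PREDICT(S' → ε) = { $ }
For E:
  PREDICT(E → id) = { 'id' }
  PREDICT(E → a) = { 'a' }
  PREDICT(E → num) = { 'num' }
  PREDICT(E → b) = { 'b' }
S has a single production, so nothing to check there.

All predict sets are disjoint. The grammar IS LL(1).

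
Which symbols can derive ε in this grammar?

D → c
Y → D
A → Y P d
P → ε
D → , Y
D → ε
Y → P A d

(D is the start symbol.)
{ 'D', 'P', 'Y' }

A non-terminal is nullable if it can derive ε (the empty string): either it has an ε-production, or it has a production whose right-hand side consists entirely of nullable non-terminals.

ε-productions: P → ε, D → ε
So P, D are immediately nullable.
Y → D: every symbol on the right is nullable, so Y is nullable too.
No further non-terminal can be added: every production for the remaining non-terminals contains a terminal or a non-nullable non-terminal.
Nullable = { 'D', 'P', 'Y' }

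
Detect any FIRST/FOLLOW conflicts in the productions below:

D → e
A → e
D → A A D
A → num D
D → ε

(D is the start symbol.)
Yes. D → e with FOLLOW(D) on { 'e' }; D → A A D with FOLLOW(D) on { 'e', 'num' }

A FIRST/FOLLOW conflict occurs when a non-terminal N has a nullable alternative N → β (β ⇒* ε) and another alternative N → α with FIRST(α) ∩ FOLLOW(N) ≠ ∅: on such a lookahead the parser cannot decide between expanding α and letting N vanish via β.

Nullable non-terminals: D.
FIRST sets used below: FIRST(A) = { 'e', 'num' }

D: nullable alternative(s) D → ε; FOLLOW(D) = { $, 'e', 'num' }
  D → e: FIRST \ {ε} = { 'e' } — overlaps FOLLOW(D) on { 'e' }: CONFLICT
  D → A A D: FIRST \ {ε} = { 'e', 'num' } — overlaps FOLLOW(D) on { 'e', 'num' }: CONFLICT
  D → ε: FIRST \ {ε} = { } — this is the only nullable alternative, skip

A has no nullable alternative, so no FIRST/FOLLOW check is needed there.

So the grammar has 2 FIRST/FOLLOW conflicts (marked CONFLICT above).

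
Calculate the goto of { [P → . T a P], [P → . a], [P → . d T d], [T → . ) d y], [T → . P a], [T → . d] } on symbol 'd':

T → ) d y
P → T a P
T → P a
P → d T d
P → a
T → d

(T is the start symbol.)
{ [P → . T a P], [P → . a], [P → . d T d], [P → d . T d], [T → . ) d y], [T → . P a], [T → . d], [T → d .] }

GOTO(I, 'd') = CLOSURE({ [A → αX.β] : [A → α.Xβ] ∈ I, X = 'd' })

Items with dot before 'd', with the dot advanced:
  [P → . d T d] → [P → d . T d]
  [T → . d] → [T → d .]
Closure of the advanced items:
  [P → d . T d] has the dot before T: add [T → . ) d y], [T → . P a], [T → . d]
  [T → . P a] has the dot before P: add [P → . T a P], [P → . d T d], [P → . a]

GOTO = { [P → . T a P], [P → . a], [P → . d T d], [P → d . T d], [T → . ) d y], [T → . P a], [T → . d], [T → d .] }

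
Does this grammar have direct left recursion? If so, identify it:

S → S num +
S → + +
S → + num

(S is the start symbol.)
Yes, S is left-recursive

Direct left recursion occurs when N → N α for some non-terminal N (the right-hand side begins with the left-hand side itself).

S → S num +: LEFT RECURSIVE (starts with S)
S → + +: starts with '+'
S → + num: starts with '+'

The grammar has direct left recursion on: S.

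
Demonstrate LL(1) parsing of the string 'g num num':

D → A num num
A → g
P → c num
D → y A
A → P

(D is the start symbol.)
LL(1) parsing maintains a stack (initially the start symbol over $) and the input. At each step: if the stack top is a terminal, match it against the current input token; if it is a non-terminal N, replace it with the RHS of M[N, lookahead] (the unique production whose predict set contains the lookahead).

Stack is shown with the top on the left.

Stack        Input        Action
--------------------------------
D $          g num num $  output D → A num num
A num num $  g num num $  output A → g
g num num $  g num num $  match 'g'
num num $    num num $    match 'num'
num $        num $        match 'num'
$            $            accept

The string is accepted.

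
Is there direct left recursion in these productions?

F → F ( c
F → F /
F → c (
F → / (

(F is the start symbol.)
Direct left recursion occurs when N → N α for some non-terminal N (the right-hand side begins with the left-hand side itself).

F → F ( c: LEFT RECURSIVE (starts with F)
F → F /: LEFT RECURSIVE (starts with F)
F → c (: starts with c
F → / (: starts with '/'

The grammar has direct left recursion on: F.

Answer: Yes, F is left-recursive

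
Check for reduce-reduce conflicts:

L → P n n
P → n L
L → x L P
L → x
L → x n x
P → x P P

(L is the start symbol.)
A reduce-reduce conflict occurs when an LR(0) state has two complete items [A → α .] and [B → β .] — both call for a reduction, and with no lookahead the parser cannot choose between them.

Augment with L' → L and build the canonical LR(0) collection (I0 = CLOSURE({[L' → . L]}), then GOTO on every symbol after a dot until no new states appear). It has 18 states:
  I0: { [L → . P n n], [L → . x L P], [L → . x n x], [L → . x], [L' → . L], [P → . n L], [P → . x P P] }  — shift
  I1: { [L' → L .] }  — accept
  I2: { [L → P . n n] }  — shift
  I3: { [L → . P n n], [L → . x L P], [L → . x n x], [L → . x], [P → . n L], [P → . x P P], [P → n . L] }  — shift
  I4: { [L → . P n n], [L → . x L P], [L → . x n x], [L → . x], [L → x . L P], [L → x . n x], [L → x .], [P → . n L], [P → . x P P], [P → x . P P] }  — shift, reduce
  I5: { [L → x L . P], [P → . n L], [P → . x P P] }  — shift
  I6: { [L → P . n n], [P → . n L], [P → . x P P], [P → x P . P] }  — shift
  I7: { [L → . P n n], [L → . x L P], [L → . x n x], [L → . x], [L → x n . x], [P → . n L], [P → . x P P], [P → n . L] }  — shift
  I8: { [P → n L .] }  — reduce
  I9: { [L → . P n n], [L → . x L P], [L → . x n x], [L → . x], [L → x . L P], [L → x . n x], [L → x .], [L → x n x .], [P → . n L], [P → . x P P], [P → x . P P] }  — shift, 2 reduces
  I10: { [P → x P P .] }  — reduce
  I11: { [L → . P n n], [L → . x L P], [L → . x n x], [L → . x], [L → P n . n], [P → . n L], [P → . x P P], [P → n . L] }  — shift
  I12: { [P → . n L], [P → . x P P], [P → x . P P] }  — shift
  I13: { [P → . n L], [P → . x P P], [P → x P . P] }  — shift
  I14: { [L → . P n n], [L → . x L P], [L → . x n x], [L → . x], [L → P n n .], [P → . n L], [P → . x P P], [P → n . L] }  — shift, reduce
  I15: { [L → x L P .] }  — reduce
  I16: { [L → P n . n] }  — shift
  I17: { [L → P n n .] }  — reduce

I9 contains complete items [L → x .], [L → x n x .] — reduce-reduce conflict.

Answer: Yes — I9: [L → x .] vs [L → x n x .]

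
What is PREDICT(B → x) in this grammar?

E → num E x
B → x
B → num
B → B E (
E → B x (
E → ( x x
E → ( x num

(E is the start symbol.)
PREDICT(B → x) = (FIRST(RHS) \ {ε}) ∪ (FOLLOW(B) if ε ∈ FIRST(RHS), i.e. RHS ⇒* ε)
FIRST(x) = { 'x' }
ε ∉ FIRST(x), so FOLLOW(B) is not added.
PREDICT(B → x) = { 'x' }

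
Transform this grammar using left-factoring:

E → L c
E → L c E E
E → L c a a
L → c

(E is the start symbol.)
E → L c E'
E' → ε
E' → E E
E' → a a
L → c

Left-factoring transforms A → αβ₁ | αβ₂ into A → αA' and A' → β₁ | β₂
(α is the longest common prefix among the alternatives). Repeat until
no nonterminal has two alternatives with a common prefix.

Round 1: E has alternatives sharing prefix 'L c'. Introduce E': E → L c E'
  Add: E' → ε
  Add: E' → E E
  Add: E' → a a

No remaining common prefixes — done.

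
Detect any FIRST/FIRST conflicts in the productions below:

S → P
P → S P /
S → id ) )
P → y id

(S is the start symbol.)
FIRST sets of the non-terminals at (or reachable through a nullable prefix from) the front of some alternative:
  FIRST(P) = { 'id', 'y' }
  FIRST(S) = { 'id', 'y' }

Productions for S:
  S → P: FIRST = { 'id', 'y' }
  S → id ) ): FIRST = { 'id' }
Productions for P:
  P → S P /: FIRST = { 'id', 'y' }
  P → y id: FIRST = { 'y' }

Conflict for S: S → P and S → id ) )
  Overlap: { 'id' }
Conflict for P: P → S P / and P → y id
  Overlap: { 'y' }

Answer: Yes. S → P / S → id ')' ')' on { 'id' }; P → S P '/' / P → y id on { 'y' }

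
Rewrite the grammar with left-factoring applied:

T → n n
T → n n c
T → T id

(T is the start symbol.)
T → n n T'
T' → ε
T' → c
T → T id

Left-factoring transforms A → αβ₁ | αβ₂ into A → αA' and A' → β₁ | β₂
(α is the longest common prefix among the alternatives). Repeat until
no nonterminal has two alternatives with a common prefix.

Round 1: T has alternatives sharing prefix 'n n'. Introduce T': T → n n T'
  Add: T' → ε
  Add: T' → c

No remaining common prefixes — done.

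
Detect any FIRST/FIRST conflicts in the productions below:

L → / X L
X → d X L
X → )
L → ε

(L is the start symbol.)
No FIRST/FIRST conflicts.

Productions for L:
  L → / X L: FIRST = { '/' }
  L → ε: FIRST = { ε }
Productions for X:
  X → d X L: FIRST = { 'd' }
  X → ): FIRST = { ')' }

All alternatives of each non-terminal have pairwise disjoint FIRST sets.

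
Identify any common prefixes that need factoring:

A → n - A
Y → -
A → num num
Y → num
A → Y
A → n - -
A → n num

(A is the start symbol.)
Left-factoring is needed when two productions for the same non-terminal
share a common prefix on the right-hand side.

Productions for A:
  A → n - A
  A → num num
  A → Y
  A → n - -
  A → n num
Productions for Y:
  Y → -
  Y → num

Found common prefix 'n' in productions for A

Answer: Yes, A has productions with common prefix 'n'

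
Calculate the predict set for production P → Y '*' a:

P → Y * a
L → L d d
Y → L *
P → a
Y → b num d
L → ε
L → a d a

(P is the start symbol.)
PREDICT(P → Y '*' a) = (FIRST(RHS) \ {ε}) ∪ (FOLLOW(P) if ε ∈ FIRST(RHS), i.e. RHS ⇒* ε)
FIRST(Y) = { '*', 'a', 'b', 'd' }
FIRST(Y '*' a) = { '*', 'a', 'b', 'd' }
ε ∉ FIRST(Y '*' a), so FOLLOW(P) is not added.
PREDICT(P → Y '*' a) = { '*', 'a', 'b', 'd' }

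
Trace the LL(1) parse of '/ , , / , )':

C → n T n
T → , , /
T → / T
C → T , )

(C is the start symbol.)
LL(1) parsing maintains a stack (initially the start symbol over $) and the input. At each step: if the stack top is a terminal, match it against the current input token; if it is a non-terminal N, replace it with the RHS of M[N, lookahead] (the unique production whose predict set contains the lookahead).

Stack is shown with the top on the left.

Stack        Input          Action
----------------------------------
C $          / , , / , ) $  output C → T , )
T , ) $      / , , / , ) $  output T → / T
/ T , ) $    / , , / , ) $  match '/'
T , ) $      , , / , ) $    output T → , , /
, , / , ) $  , , / , ) $    match ','
, / , ) $    , / , ) $      match ','
/ , ) $      / , ) $        match '/'
, ) $        , ) $          match ','
) $          ) $            match ')'
$            $              accept

The string is accepted.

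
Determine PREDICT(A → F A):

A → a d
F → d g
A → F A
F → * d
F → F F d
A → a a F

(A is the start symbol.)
{ '*', 'd' }

PREDICT(A → F A) = (FIRST(RHS) \ {ε}) ∪ (FOLLOW(A) if ε ∈ FIRST(RHS), i.e. RHS ⇒* ε)
FIRST(F) = { '*', 'd' }
FIRST(F A) = { '*', 'd' }
ε ∉ FIRST(F A), so FOLLOW(A) is not added.
PREDICT(A → F A) = { '*', 'd' }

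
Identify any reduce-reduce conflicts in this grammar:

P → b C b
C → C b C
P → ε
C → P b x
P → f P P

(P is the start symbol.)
Augment with P' → P and build the canonical LR(0) collection (I0 = CLOSURE({[P' → . P]}), then GOTO on every symbol after a dot until no new states appear). It has 13 states:
  I0: { [P → . b C b], [P → . f P P], [P → .], [P' → . P] }  — shift, reduce
  I1: { [P' → P .] }  — accept
  I2: { [C → . C b C], [C → . P b x], [P → . b C b], [P → . f P P], [P → .], [P → b . C b] }  — shift, reduce
  I3: { [P → . b C b], [P → . f P P], [P → .], [P → f . P P] }  — shift, reduce
  I4: { [P → . b C b], [P → . f P P], [P → .], [P → f P . P] }  — shift, reduce
  I5: { [P → f P P .] }  — reduce
  I6: { [C → C . b C], [P → b C . b] }  — shift
  I7: { [C → P . b x] }  — shift
  I8: { [C → P b . x] }  — shift
  I9: { [C → P b x .] }  — reduce
  I10: { [C → . C b C], [C → . P b x], [C → C b . C], [P → . b C b], [P → . f P P], [P → .], [P → b C b .] }  — shift, 2 reduces
  I11: { [C → C . b C], [C → C b C .] }  — shift, reduce
  I12: { [C → . C b C], [C → . P b x], [C → C b . C], [P → . b C b], [P → . f P P], [P → .] }  — shift, reduce

I10 contains complete items [P → .], [P → b C b .] — reduce-reduce conflict.

Answer: Yes — I10: [P → .] vs [P → b C b .]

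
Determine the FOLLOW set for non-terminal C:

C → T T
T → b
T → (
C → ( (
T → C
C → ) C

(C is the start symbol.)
C is the start symbol, so $ ∈ FOLLOW(C).
In T → C: C is at the end, add FOLLOW(T)
In C → ) C: C is at the end; this adds FOLLOW(C) to itself — nothing new

The FOLLOW sets referred to above (computed the same way, to a fixed point):
  FOLLOW(T) = { $, '(', ')', 'b' }

Taking the union: FOLLOW(C) = { $, '(', ')', 'b' }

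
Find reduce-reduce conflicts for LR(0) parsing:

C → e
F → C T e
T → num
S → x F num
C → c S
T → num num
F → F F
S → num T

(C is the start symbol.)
A reduce-reduce conflict occurs when an LR(0) state has two complete items [A → α .] and [B → β .] — both call for a reduction, and with no lookahead the parser cannot choose between them.

Augment with C' → C and build the canonical LR(0) collection (I0 = CLOSURE({[C' → . C]}), then GOTO on every symbol after a dot until no new states appear). It has 16 states:
  I0: { [C → . c S], [C → . e], [C' → . C] }  — shift
  I1: { [C' → C .] }  — accept
  I2: { [C → c . S], [S → . num T], [S → . x F num] }  — shift
  I3: { [C → e .] }  — reduce
  I4: { [C → c S .] }  — reduce
  I5: { [S → num . T], [T → . num num], [T → . num] }  — shift
  I6: { [C → . c S], [C → . e], [F → . C T e], [F → . F F], [S → x . F num] }  — shift
  I7: { [F → C . T e], [T → . num num], [T → . num] }  — shift
  I8: { [C → . c S], [C → . e], [F → . C T e], [F → . F F], [F → F . F], [S → x F . num] }  — shift
  I9: { [C → . c S], [C → . e], [F → . C T e], [F → . F F], [F → F . F], [F → F F .] }  — shift, reduce
  I10: { [S → x F num .] }  — reduce
  I11: { [F → C T . e] }  — shift
  I12: { [T → num . num], [T → num .] }  — shift, reduce
  I13: { [T → num num .] }  — reduce
  I14: { [F → C T e .] }  — reduce
  I15: { [S → num T .] }  — reduce

No state contains more than one complete item.

Answer: No reduce-reduce conflicts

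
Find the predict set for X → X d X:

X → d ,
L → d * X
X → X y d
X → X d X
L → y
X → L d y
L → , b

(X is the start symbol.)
{ ',', 'd', 'y' }

PREDICT(X → X d X) = (FIRST(RHS) \ {ε}) ∪ (FOLLOW(X) if ε ∈ FIRST(RHS), i.e. RHS ⇒* ε)
FIRST(X) = { ',', 'd', 'y' }
FIRST(X d X) = { ',', 'd', 'y' }
ε ∉ FIRST(X d X), so FOLLOW(X) is not added.
PREDICT(X → X d X) = { ',', 'd', 'y' }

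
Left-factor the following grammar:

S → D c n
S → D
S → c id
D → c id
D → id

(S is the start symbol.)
S → D S'
S' → c n
S' → ε
S → c id
D → c id
D → id

Left-factoring transforms A → αβ₁ | αβ₂ into A → αA' and A' → β₁ | β₂
(α is the longest common prefix among the alternatives). Repeat until
no nonterminal has two alternatives with a common prefix.

Round 1: S has alternatives sharing prefix 'D'. Introduce S': S → D S'
  Add: S' → c n
  Add: S' → ε

No remaining common prefixes — done.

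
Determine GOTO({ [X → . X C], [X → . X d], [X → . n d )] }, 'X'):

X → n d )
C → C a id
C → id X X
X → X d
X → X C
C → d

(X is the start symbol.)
GOTO(I, 'X') = CLOSURE({ [A → αX.β] : [A → α.Xβ] ∈ I, X = 'X' })

Items with dot before 'X', with the dot advanced:
  [X → . X C] → [X → X . C]
  [X → . X d] → [X → X . d]
Closure of the advanced items:
  [X → X . C] has the dot before C: add [C → . C a id], [C → . id X X], [C → . d]

GOTO = { [C → . C a id], [C → . d], [C → . id X X], [X → X . C], [X → X . d] }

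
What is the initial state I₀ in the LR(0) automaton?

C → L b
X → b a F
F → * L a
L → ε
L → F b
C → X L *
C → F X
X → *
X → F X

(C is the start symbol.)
First, augment the grammar with C' → C
I₀ = CLOSURE({ [C' → . C] }):
  [C' → . C] has the dot before C: add [C → . L b], [C → . X L *], [C → . F X]
  [C → . L b] has the dot before L: add [L → .], [L → . F b]
  [C → . X L *] has the dot before X: add [X → . b a F], [X → . *], [X → . F X]
  [C → . F X] has the dot before F: add [F → . * L a]
No further items can be added.

I₀ = { [C → . F X], [C → . L b], [C → . X L *], [C' → . C], [F → . * L a], [L → . F b], [L → .], [X → . *], [X → . F X], [X → . b a F] }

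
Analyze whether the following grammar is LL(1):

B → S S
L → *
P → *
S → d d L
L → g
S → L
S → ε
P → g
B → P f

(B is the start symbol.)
A grammar is LL(1) if for each non-terminal N with multiple productions, the predict sets of those productions are pairwise disjoint, where PREDICT(N → α) = (FIRST(α) \ {ε}) ∪ (FOLLOW(N) if α ⇒* ε).

Relevant sets:
  FIRST(S) = { '*', 'd', 'g', ε }
  FIRST(P) = { '*', 'g' }
  FIRST(L) = { '*', 'g' }
  FOLLOW(B) = { $ }
  FOLLOW(S) = { $, '*', 'd', 'g' }

For B:
  PREDICT(B → S S) = { $, '*', 'd', 'g' }
  PREDICT(B → P f) = { '*', 'g' }
For L:
  PREDICT(L → '*') = { '*' }
  PREDICT(L → g) = { 'g' }
For P:
  PREDICT(P → '*') = { '*' }
  PREDICT(P → g) = { 'g' }
For S:
  PREDICT(S → d d L) = { 'd' }
  PREDICT(S → L) = { '*', 'g' }
  PREDICT(S → ε) = { $, '*', 'd', 'g' }

Conflict found: Predict set conflict for B: { '*', 'g' }
The grammar is NOT LL(1).

Answer: No. Predict set conflict for B: { '*', 'g' }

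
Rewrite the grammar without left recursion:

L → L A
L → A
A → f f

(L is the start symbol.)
L → A L'
L' → A L'
L' → ε
A → f f

L is directly left-recursive. The standard transformation for
  A → A α₁ | ... | A α_m | β₁ | ... | β_n
is
  A  → β₁ A' | ... | β_n A'
  A' → α₁ A' | ... | α_m A' | ε

L → A becomes L → A L'
L → L A becomes L' → A L'
Add L' → ε

Productions for other non-terminals are unchanged:
  A → f f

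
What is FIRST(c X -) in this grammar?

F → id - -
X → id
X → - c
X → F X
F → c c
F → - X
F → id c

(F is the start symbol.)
{ 'c' }

To compute FIRST(c X -), process the symbols left to right:
Symbol c is a terminal. Add 'c' and stop.
FIRST(c X -) = { 'c' }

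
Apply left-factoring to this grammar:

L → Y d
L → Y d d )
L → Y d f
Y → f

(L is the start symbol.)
Left-factoring transforms A → αβ₁ | αβ₂ into A → αA' and A' → β₁ | β₂
(α is the longest common prefix among the alternatives). Repeat until
no nonterminal has two alternatives with a common prefix.

Round 1: L has alternatives sharing prefix 'Y d'. Introduce L': L → Y d L'
  Add: L' → ε
  Add: L' → d )
  Add: L' → f

No remaining common prefixes — done.

Resulting grammar:
L → Y d L'
L' → ε
L' → d )
L' → f
Y → f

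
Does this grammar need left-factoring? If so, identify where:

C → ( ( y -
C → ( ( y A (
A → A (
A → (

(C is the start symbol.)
Yes, C has productions with common prefix '( ( y'

Left-factoring is needed when two productions for the same non-terminal
share a common prefix on the right-hand side.

Productions for C:
  C → ( ( y -
  C → ( ( y A (
Productions for A:
  A → A (
  A → (

Found common prefix '( ( y' in productions for C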